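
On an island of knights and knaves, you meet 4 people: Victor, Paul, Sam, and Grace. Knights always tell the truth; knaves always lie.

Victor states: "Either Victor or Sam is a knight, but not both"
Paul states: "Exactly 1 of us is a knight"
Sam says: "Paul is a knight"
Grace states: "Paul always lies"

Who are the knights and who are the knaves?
Victor is a knight.
Paul is a knave.
Sam is a knave.
Grace is a knight.

Verification:
- Victor (knight) says "Either Victor or Sam is a knight, but not both" - this is TRUE because Victor is a knight and Sam is a knave.
- Paul (knave) says "Exactly 1 of us is a knight" - this is FALSE (a lie) because there are 2 knights.
- Sam (knave) says "Paul is a knight" - this is FALSE (a lie) because Paul is a knave.
- Grace (knight) says "Paul always lies" - this is TRUE because Paul is a knave.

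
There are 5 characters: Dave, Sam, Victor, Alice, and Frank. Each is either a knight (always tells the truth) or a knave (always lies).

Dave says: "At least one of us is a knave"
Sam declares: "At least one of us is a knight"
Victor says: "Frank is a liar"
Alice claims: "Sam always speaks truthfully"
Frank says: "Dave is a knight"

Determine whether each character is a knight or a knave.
Dave is a knight.
Sam is a knight.
Victor is a knave.
Alice is a knight.
Frank is a knight.

Verification:
- Dave (knight) says "At least one of us is a knave" - this is TRUE because Victor is a knave.
- Sam (knight) says "At least one of us is a knight" - this is TRUE because Dave, Sam, Alice, and Frank are knights.
- Victor (knave) says "Frank is a liar" - this is FALSE (a lie) because Frank is a knight.
- Alice (knight) says "Sam always speaks truthfully" - this is TRUE because Sam is a knight.
- Frank (knight) says "Dave is a knight" - this is TRUE because Dave is a knight.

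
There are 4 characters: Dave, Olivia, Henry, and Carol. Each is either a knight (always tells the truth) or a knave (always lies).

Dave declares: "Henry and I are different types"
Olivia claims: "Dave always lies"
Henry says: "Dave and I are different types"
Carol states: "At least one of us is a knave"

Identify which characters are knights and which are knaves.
Dave is a knave.
Olivia is a knight.
Henry is a knave.
Carol is a knight.

Verification:
- Dave (knave) says "Henry and I are different types" - this is FALSE (a lie) because Dave is a knave and Henry is a knave.
- Olivia (knight) says "Dave always lies" - this is TRUE because Dave is a knave.
- Henry (knave) says "Dave and I are different types" - this is FALSE (a lie) because Henry is a knave and Dave is a knave.
- Carol (knight) says "At least one of us is a knave" - this is TRUE because Dave and Henry are knaves.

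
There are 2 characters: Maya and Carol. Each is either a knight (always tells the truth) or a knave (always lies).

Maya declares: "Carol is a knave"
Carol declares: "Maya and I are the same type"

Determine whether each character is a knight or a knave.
Maya is a knight.
Carol is a knave.

Verification:
- Maya (knight) says "Carol is a knave" - this is TRUE because Carol is a knave.
- Carol (knave) says "Maya and I are the same type" - this is FALSE (a lie) because Carol is a knave and Maya is a knight.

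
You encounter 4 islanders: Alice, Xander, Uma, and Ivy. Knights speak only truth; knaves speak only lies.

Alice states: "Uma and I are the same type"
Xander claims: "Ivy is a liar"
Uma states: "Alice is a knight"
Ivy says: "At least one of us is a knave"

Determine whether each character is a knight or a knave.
Alice is a knight.
Xander is a knave.
Uma is a knight.
Ivy is a knight.

Verification:
- Alice (knight) says "Uma and I are the same type" - this is TRUE because Alice is a knight and Uma is a knight.
- Xander (knave) says "Ivy is a liar" - this is FALSE (a lie) because Ivy is a knight.
- Uma (knight) says "Alice is a knight" - this is TRUE because Alice is a knight.
- Ivy (knight) says "At least one of us is a knave" - this is TRUE because Xander is a knave.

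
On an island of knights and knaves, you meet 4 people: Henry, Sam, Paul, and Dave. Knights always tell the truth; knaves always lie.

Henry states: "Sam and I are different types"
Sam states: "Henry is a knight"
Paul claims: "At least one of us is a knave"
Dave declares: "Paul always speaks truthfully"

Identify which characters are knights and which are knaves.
Henry is a knave.
Sam is a knave.
Paul is a knight.
Dave is a knight.

Verification:
- Henry (knave) says "Sam and I are different types" - this is FALSE (a lie) because Henry is a knave and Sam is a knave.
- Sam (knave) says "Henry is a knight" - this is FALSE (a lie) because Henry is a knave.
- Paul (knight) says "At least one of us is a knave" - this is TRUE because Henry and Sam are knaves.
- Dave (knight) says "Paul always speaks truthfully" - this is TRUE because Paul is a knight.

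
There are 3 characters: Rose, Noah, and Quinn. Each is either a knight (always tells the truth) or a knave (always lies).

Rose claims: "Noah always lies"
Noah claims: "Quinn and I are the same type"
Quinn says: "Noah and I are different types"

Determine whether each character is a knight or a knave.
Rose is a knight.
Noah is a knave.
Quinn is a knight.

Verification:
- Rose (knight) says "Noah always lies" - this is TRUE because Noah is a knave.
- Noah (knave) says "Quinn and I are the same type" - this is FALSE (a lie) because Noah is a knave and Quinn is a knight.
- Quinn (knight) says "Noah and I are different types" - this is TRUE because Quinn is a knight and Noah is a knave.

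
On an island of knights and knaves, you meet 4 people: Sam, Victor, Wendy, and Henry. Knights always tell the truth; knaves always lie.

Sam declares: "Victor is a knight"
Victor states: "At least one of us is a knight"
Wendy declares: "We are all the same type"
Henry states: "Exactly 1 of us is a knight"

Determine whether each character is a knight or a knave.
Sam is a knight.
Victor is a knight.
Wendy is a knave.
Henry is a knave.

Verification:
- Sam (knight) says "Victor is a knight" - this is TRUE because Victor is a knight.
- Victor (knight) says "At least one of us is a knight" - this is TRUE because Sam and Victor are knights.
- Wendy (knave) says "We are all the same type" - this is FALSE (a lie) because Sam and Victor are knights and Wendy and Henry are knaves.
- Henry (knave) says "Exactly 1 of us is a knight" - this is FALSE (a lie) because there are 2 knights.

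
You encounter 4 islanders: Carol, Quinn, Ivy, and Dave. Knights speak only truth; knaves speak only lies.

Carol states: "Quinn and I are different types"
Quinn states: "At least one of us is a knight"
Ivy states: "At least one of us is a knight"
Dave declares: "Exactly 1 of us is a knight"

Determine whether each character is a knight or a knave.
Carol is a knave.
Quinn is a knave.
Ivy is a knave.
Dave is a knave.

Verification:
- Carol (knave) says "Quinn and I are different types" - this is FALSE (a lie) because Carol is a knave and Quinn is a knave.
- Quinn (knave) says "At least one of us is a knight" - this is FALSE (a lie) because no one is a knight.
- Ivy (knave) says "At least one of us is a knight" - this is FALSE (a lie) because no one is a knight.
- Dave (knave) says "Exactly 1 of us is a knight" - this is FALSE (a lie) because there are 0 knights.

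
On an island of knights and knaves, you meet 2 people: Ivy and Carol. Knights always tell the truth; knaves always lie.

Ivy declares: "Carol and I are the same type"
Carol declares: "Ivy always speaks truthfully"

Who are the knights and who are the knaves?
Ivy is a knight.
Carol is a knight.

Verification:
- Ivy (knight) says "Carol and I are the same type" - this is TRUE because Ivy is a knight and Carol is a knight.
- Carol (knight) says "Ivy always speaks truthfully" - this is TRUE because Ivy is a knight.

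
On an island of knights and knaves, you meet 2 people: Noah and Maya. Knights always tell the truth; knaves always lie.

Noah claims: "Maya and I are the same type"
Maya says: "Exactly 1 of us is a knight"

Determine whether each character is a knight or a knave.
Noah is a knave.
Maya is a knight.

Verification:
- Noah (knave) says "Maya and I are the same type" - this is FALSE (a lie) because Noah is a knave and Maya is a knight.
- Maya (knight) says "Exactly 1 of us is a knight" - this is TRUE because there are 1 knights.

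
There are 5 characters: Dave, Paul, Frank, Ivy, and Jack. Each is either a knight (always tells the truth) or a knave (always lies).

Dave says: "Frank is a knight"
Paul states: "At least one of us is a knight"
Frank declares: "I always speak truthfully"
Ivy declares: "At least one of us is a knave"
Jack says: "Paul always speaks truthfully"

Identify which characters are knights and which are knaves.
Dave is a knave.
Paul is a knight.
Frank is a knave.
Ivy is a knight.
Jack is a knight.

Verification:
- Dave (knave) says "Frank is a knight" - this is FALSE (a lie) because Frank is a knave.
- Paul (knight) says "At least one of us is a knight" - this is TRUE because Paul, Ivy, and Jack are knights.
- Frank (knave) says "I always speak truthfully" - this is FALSE (a lie) because Frank is a knave.
- Ivy (knight) says "At least one of us is a knave" - this is TRUE because Dave and Frank are knaves.
- Jack (knight) says "Paul always speaks truthfully" - this is TRUE because Paul is a knight.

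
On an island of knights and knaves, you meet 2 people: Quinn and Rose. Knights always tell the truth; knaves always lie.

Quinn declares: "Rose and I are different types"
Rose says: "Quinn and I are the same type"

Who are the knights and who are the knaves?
Quinn is a knight.
Rose is a knave.

Verification:
- Quinn (knight) says "Rose and I are different types" - this is TRUE because Quinn is a knight and Rose is a knave.
- Rose (knave) says "Quinn and I are the same type" - this is FALSE (a lie) because Rose is a knave and Quinn is a knight.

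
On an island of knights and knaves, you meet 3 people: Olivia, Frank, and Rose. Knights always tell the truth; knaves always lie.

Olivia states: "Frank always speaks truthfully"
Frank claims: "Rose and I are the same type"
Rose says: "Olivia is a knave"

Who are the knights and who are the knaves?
Olivia is a knave.
Frank is a knave.
Rose is a knight.

Verification:
- Olivia (knave) says "Frank always speaks truthfully" - this is FALSE (a lie) because Frank is a knave.
- Frank (knave) says "Rose and I are the same type" - this is FALSE (a lie) because Frank is a knave and Rose is a knight.
- Rose (knight) says "Olivia is a knave" - this is TRUE because Olivia is a knave.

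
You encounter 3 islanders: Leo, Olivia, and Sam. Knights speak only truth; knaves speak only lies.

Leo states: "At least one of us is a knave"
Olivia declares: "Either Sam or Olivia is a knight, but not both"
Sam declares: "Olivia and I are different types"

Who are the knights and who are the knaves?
Leo is a knight.
Olivia is a knave.
Sam is a knave.

Verification:
- Leo (knight) says "At least one of us is a knave" - this is TRUE because Olivia and Sam are knaves.
- Olivia (knave) says "Either Sam or Olivia is a knight, but not both" - this is FALSE (a lie) because Sam is a knave and Olivia is a knave.
- Sam (knave) says "Olivia and I are different types" - this is FALSE (a lie) because Sam is a knave and Olivia is a knave.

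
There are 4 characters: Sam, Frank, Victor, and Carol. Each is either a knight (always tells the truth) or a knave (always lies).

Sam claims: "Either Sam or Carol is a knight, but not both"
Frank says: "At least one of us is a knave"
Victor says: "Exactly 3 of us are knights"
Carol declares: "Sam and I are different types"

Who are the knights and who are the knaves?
Sam is a knave.
Frank is a knight.
Victor is a knave.
Carol is a knave.

Verification:
- Sam (knave) says "Either Sam or Carol is a knight, but not both" - this is FALSE (a lie) because Sam is a knave and Carol is a knave.
- Frank (knight) says "At least one of us is a knave" - this is TRUE because Sam, Victor, and Carol are knaves.
- Victor (knave) says "Exactly 3 of us are knights" - this is FALSE (a lie) because there are 1 knights.
- Carol (knave) says "Sam and I are different types" - this is FALSE (a lie) because Carol is a knave and Sam is a knave.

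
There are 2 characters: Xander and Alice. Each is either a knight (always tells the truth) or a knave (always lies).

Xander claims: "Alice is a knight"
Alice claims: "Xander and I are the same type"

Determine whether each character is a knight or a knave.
Xander is a knight.
Alice is a knight.

Verification:
- Xander (knight) says "Alice is a knight" - this is TRUE because Alice is a knight.
- Alice (knight) says "Xander and I are the same type" - this is TRUE because Alice is a knight and Xander is a knight.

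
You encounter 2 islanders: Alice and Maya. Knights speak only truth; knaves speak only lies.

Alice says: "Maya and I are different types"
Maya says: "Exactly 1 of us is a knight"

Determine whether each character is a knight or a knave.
Alice is a knave.
Maya is a knave.

Verification:
- Alice (knave) says "Maya and I are different types" - this is FALSE (a lie) because Alice is a knave and Maya is a knave.
- Maya (knave) says "Exactly 1 of us is a knight" - this is FALSE (a lie) because there are 0 knights.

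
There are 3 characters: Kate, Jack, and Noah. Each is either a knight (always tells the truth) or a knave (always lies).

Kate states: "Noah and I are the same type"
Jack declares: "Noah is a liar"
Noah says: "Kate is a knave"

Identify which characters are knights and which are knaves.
Kate is a knave.
Jack is a knave.
Noah is a knight.

Verification:
- Kate (knave) says "Noah and I are the same type" - this is FALSE (a lie) because Kate is a knave and Noah is a knight.
- Jack (knave) says "Noah is a liar" - this is FALSE (a lie) because Noah is a knight.
- Noah (knight) says "Kate is a knave" - this is TRUE because Kate is a knave.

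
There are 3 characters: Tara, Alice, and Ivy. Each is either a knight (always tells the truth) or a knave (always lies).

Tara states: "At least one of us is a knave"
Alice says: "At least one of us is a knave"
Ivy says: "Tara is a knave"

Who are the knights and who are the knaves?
Tara is a knight.
Alice is a knight.
Ivy is a knave.

Verification:
- Tara (knight) says "At least one of us is a knave" - this is TRUE because Ivy is a knave.
- Alice (knight) says "At least one of us is a knave" - this is TRUE because Ivy is a knave.
- Ivy (knave) says "Tara is a knave" - this is FALSE (a lie) because Tara is a knight.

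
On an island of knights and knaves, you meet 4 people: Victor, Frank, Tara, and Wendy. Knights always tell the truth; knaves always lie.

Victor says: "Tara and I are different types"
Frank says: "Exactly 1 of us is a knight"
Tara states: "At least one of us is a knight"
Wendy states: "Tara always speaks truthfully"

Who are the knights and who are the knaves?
Victor is a knave.
Frank is a knave.
Tara is a knave.
Wendy is a knave.

Verification:
- Victor (knave) says "Tara and I are different types" - this is FALSE (a lie) because Victor is a knave and Tara is a knave.
- Frank (knave) says "Exactly 1 of us is a knight" - this is FALSE (a lie) because there are 0 knights.
- Tara (knave) says "At least one of us is a knight" - this is FALSE (a lie) because no one is a knight.
- Wendy (knave) says "Tara always speaks truthfully" - this is FALSE (a lie) because Tara is a knave.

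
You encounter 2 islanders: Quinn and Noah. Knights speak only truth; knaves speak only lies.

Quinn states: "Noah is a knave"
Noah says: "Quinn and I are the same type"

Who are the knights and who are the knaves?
Quinn is a knight.
Noah is a knave.

Verification:
- Quinn (knight) says "Noah is a knave" - this is TRUE because Noah is a knave.
- Noah (knave) says "Quinn and I are the same type" - this is FALSE (a lie) because Noah is a knave and Quinn is a knight.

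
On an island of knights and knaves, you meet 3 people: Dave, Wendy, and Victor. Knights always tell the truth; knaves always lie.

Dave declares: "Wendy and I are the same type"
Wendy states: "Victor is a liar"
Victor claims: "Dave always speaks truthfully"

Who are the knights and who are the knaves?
Dave is a knave.
Wendy is a knight.
Victor is a knave.

Verification:
- Dave (knave) says "Wendy and I are the same type" - this is FALSE (a lie) because Dave is a knave and Wendy is a knight.
- Wendy (knight) says "Victor is a liar" - this is TRUE because Victor is a knave.
- Victor (knave) says "Dave always speaks truthfully" - this is FALSE (a lie) because Dave is a knave.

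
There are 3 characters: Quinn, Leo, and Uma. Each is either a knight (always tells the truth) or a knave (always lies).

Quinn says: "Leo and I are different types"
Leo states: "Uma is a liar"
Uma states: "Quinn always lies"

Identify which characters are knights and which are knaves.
Quinn is a knave.
Leo is a knave.
Uma is a knight.

Verification:
- Quinn (knave) says "Leo and I are different types" - this is FALSE (a lie) because Quinn is a knave and Leo is a knave.
- Leo (knave) says "Uma is a liar" - this is FALSE (a lie) because Uma is a knight.
- Uma (knight) says "Quinn always lies" - this is TRUE because Quinn is a knave.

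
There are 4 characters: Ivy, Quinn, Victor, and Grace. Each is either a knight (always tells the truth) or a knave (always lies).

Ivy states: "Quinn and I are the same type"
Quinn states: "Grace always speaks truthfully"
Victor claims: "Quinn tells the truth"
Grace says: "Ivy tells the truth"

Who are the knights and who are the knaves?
Ivy is a knight.
Quinn is a knight.
Victor is a knight.
Grace is a knight.

Verification:
- Ivy (knight) says "Quinn and I are the same type" - this is TRUE because Ivy is a knight and Quinn is a knight.
- Quinn (knight) says "Grace always speaks truthfully" - this is TRUE because Grace is a knight.
- Victor (knight) says "Quinn tells the truth" - this is TRUE because Quinn is a knight.
- Grace (knight) says "Ivy tells the truth" - this is TRUE because Ivy is a knight.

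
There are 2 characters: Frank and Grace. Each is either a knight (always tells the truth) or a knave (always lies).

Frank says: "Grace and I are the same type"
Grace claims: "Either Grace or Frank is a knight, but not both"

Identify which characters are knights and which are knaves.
Frank is a knave.
Grace is a knight.

Verification:
- Frank (knave) says "Grace and I are the same type" - this is FALSE (a lie) because Frank is a knave and Grace is a knight.
- Grace (knight) says "Either Grace or Frank is a knight, but not both" - this is TRUE because Grace is a knight and Frank is a knave.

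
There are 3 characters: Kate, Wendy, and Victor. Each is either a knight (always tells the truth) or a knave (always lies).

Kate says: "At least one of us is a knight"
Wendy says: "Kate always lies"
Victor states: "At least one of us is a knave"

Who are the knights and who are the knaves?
Kate is a knight.
Wendy is a knave.
Victor is a knight.

Verification:
- Kate (knight) says "At least one of us is a knight" - this is TRUE because Kate and Victor are knights.
- Wendy (knave) says "Kate always lies" - this is FALSE (a lie) because Kate is a knight.
- Victor (knight) says "At least one of us is a knave" - this is TRUE because Wendy is a knave.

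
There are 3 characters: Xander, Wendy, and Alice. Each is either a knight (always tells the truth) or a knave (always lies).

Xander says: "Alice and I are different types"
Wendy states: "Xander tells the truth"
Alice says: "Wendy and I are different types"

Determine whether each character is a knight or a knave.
Xander is a knave.
Wendy is a knave.
Alice is a knave.

Verification:
- Xander (knave) says "Alice and I are different types" - this is FALSE (a lie) because Xander is a knave and Alice is a knave.
- Wendy (knave) says "Xander tells the truth" - this is FALSE (a lie) because Xander is a knave.
- Alice (knave) says "Wendy and I are different types" - this is FALSE (a lie) because Alice is a knave and Wendy is a knave.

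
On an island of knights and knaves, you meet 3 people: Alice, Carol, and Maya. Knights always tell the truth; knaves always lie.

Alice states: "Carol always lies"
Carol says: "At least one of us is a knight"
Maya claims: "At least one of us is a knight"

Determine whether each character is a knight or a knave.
Alice is a knave.
Carol is a knight.
Maya is a knight.

Verification:
- Alice (knave) says "Carol always lies" - this is FALSE (a lie) because Carol is a knight.
- Carol (knight) says "At least one of us is a knight" - this is TRUE because Carol and Maya are knights.
- Maya (knight) says "At least one of us is a knight" - this is TRUE because Carol and Maya are knights.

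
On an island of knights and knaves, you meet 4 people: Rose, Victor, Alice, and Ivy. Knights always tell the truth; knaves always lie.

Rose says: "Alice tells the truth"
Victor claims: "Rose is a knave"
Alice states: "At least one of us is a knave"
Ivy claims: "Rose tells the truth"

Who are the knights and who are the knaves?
Rose is a knight.
Victor is a knave.
Alice is a knight.
Ivy is a knight.

Verification:
- Rose (knight) says "Alice tells the truth" - this is TRUE because Alice is a knight.
- Victor (knave) says "Rose is a knave" - this is FALSE (a lie) because Rose is a knight.
- Alice (knight) says "At least one of us is a knave" - this is TRUE because Victor is a knave.
- Ivy (knight) says "Rose tells the truth" - this is TRUE because Rose is a knight.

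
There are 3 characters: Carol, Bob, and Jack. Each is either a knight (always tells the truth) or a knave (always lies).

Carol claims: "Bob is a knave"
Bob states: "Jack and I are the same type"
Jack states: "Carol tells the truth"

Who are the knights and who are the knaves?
Carol is a knight.
Bob is a knave.
Jack is a knight.

Verification:
- Carol (knight) says "Bob is a knave" - this is TRUE because Bob is a knave.
- Bob (knave) says "Jack and I are the same type" - this is FALSE (a lie) because Bob is a knave and Jack is a knight.
- Jack (knight) says "Carol tells the truth" - this is TRUE because Carol is a knight.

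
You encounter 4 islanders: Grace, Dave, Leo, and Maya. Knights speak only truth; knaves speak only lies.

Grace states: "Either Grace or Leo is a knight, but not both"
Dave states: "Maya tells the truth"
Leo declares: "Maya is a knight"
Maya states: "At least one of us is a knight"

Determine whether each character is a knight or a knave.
Grace is a knave.
Dave is a knave.
Leo is a knave.
Maya is a knave.

Verification:
- Grace (knave) says "Either Grace or Leo is a knight, but not both" - this is FALSE (a lie) because Grace is a knave and Leo is a knave.
- Dave (knave) says "Maya tells the truth" - this is FALSE (a lie) because Maya is a knave.
- Leo (knave) says "Maya is a knight" - this is FALSE (a lie) because Maya is a knave.
- Maya (knave) says "At least one of us is a knight" - this is FALSE (a lie) because no one is a knight.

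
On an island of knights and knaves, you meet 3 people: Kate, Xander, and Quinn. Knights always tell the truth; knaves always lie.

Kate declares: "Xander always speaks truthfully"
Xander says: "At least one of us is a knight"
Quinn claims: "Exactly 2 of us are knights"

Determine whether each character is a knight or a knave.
Kate is a knave.
Xander is a knave.
Quinn is a knave.

Verification:
- Kate (knave) says "Xander always speaks truthfully" - this is FALSE (a lie) because Xander is a knave.
- Xander (knave) says "At least one of us is a knight" - this is FALSE (a lie) because no one is a knight.
- Quinn (knave) says "Exactly 2 of us are knights" - this is FALSE (a lie) because there are 0 knights.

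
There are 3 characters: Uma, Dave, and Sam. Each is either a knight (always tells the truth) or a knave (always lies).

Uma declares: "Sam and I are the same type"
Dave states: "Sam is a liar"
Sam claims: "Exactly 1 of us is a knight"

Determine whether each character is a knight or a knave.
Uma is a knave.
Dave is a knave.
Sam is a knight.

Verification:
- Uma (knave) says "Sam and I are the same type" - this is FALSE (a lie) because Uma is a knave and Sam is a knight.
- Dave (knave) says "Sam is a liar" - this is FALSE (a lie) because Sam is a knight.
- Sam (knight) says "Exactly 1 of us is a knight" - this is TRUE because there are 1 knights.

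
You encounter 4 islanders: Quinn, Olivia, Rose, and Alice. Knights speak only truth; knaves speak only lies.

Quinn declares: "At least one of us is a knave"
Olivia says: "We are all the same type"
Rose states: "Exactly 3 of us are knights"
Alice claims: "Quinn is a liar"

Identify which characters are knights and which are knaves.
Quinn is a knight.
Olivia is a knave.
Rose is a knave.
Alice is a knave.

Verification:
- Quinn (knight) says "At least one of us is a knave" - this is TRUE because Olivia, Rose, and Alice are knaves.
- Olivia (knave) says "We are all the same type" - this is FALSE (a lie) because Quinn is a knight and Olivia, Rose, and Alice are knaves.
- Rose (knave) says "Exactly 3 of us are knights" - this is FALSE (a lie) because there are 1 knights.
- Alice (knave) says "Quinn is a liar" - this is FALSE (a lie) because Quinn is a knight.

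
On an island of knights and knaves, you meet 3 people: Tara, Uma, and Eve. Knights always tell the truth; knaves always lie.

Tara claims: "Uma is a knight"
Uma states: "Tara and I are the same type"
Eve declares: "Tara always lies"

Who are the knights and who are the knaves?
Tara is a knight.
Uma is a knight.
Eve is a knave.

Verification:
- Tara (knight) says "Uma is a knight" - this is TRUE because Uma is a knight.
- Uma (knight) says "Tara and I are the same type" - this is TRUE because Uma is a knight and Tara is a knight.
- Eve (knave) says "Tara always lies" - this is FALSE (a lie) because Tara is a knight.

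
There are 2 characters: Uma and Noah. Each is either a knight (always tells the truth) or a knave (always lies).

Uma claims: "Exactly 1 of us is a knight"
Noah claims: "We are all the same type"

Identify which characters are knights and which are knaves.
Uma is a knight.
Noah is a knave.

Verification:
- Uma (knight) says "Exactly 1 of us is a knight" - this is TRUE because there are 1 knights.
- Noah (knave) says "We are all the same type" - this is FALSE (a lie) because Uma is a knight and Noah is a knave.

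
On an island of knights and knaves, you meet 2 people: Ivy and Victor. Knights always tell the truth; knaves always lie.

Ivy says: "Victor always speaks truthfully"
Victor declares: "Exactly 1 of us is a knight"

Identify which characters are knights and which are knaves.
Ivy is a knave.
Victor is a knave.

Verification:
- Ivy (knave) says "Victor always speaks truthfully" - this is FALSE (a lie) because Victor is a knave.
- Victor (knave) says "Exactly 1 of us is a knight" - this is FALSE (a lie) because there are 0 knights.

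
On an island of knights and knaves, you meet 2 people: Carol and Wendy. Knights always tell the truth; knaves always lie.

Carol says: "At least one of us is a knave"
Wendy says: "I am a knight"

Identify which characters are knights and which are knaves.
Carol is a knight.
Wendy is a knave.

Verification:
- Carol (knight) says "At least one of us is a knave" - this is TRUE because Wendy is a knave.
- Wendy (knave) says "I am a knight" - this is FALSE (a lie) because Wendy is a knave.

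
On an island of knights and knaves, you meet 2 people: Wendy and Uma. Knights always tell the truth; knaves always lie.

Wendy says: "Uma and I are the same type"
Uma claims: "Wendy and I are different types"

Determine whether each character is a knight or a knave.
Wendy is a knave.
Uma is a knight.

Verification:
- Wendy (knave) says "Uma and I are the same type" - this is FALSE (a lie) because Wendy is a knave and Uma is a knight.
- Uma (knight) says "Wendy and I are different types" - this is TRUE because Uma is a knight and Wendy is a knave.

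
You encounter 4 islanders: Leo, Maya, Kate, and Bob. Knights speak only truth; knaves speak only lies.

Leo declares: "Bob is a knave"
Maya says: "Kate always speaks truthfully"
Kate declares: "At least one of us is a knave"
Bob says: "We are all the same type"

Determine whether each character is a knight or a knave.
Leo is a knight.
Maya is a knight.
Kate is a knight.
Bob is a knave.

Verification:
- Leo (knight) says "Bob is a knave" - this is TRUE because Bob is a knave.
- Maya (knight) says "Kate always speaks truthfully" - this is TRUE because Kate is a knight.
- Kate (knight) says "At least one of us is a knave" - this is TRUE because Bob is a knave.
- Bob (knave) says "We are all the same type" - this is FALSE (a lie) because Leo, Maya, and Kate are knights and Bob is a knave.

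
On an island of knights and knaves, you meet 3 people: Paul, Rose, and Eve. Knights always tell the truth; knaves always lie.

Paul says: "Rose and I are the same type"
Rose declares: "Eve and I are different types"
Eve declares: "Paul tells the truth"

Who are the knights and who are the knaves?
Paul is a knave.
Rose is a knight.
Eve is a knave.

Verification:
- Paul (knave) says "Rose and I are the same type" - this is FALSE (a lie) because Paul is a knave and Rose is a knight.
- Rose (knight) says "Eve and I are different types" - this is TRUE because Rose is a knight and Eve is a knave.
- Eve (knave) says "Paul tells the truth" - this is FALSE (a lie) because Paul is a knave.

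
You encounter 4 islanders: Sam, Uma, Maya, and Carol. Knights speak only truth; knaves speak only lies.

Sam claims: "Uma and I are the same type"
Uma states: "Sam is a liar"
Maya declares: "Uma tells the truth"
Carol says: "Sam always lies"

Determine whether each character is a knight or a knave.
Sam is a knave.
Uma is a knight.
Maya is a knight.
Carol is a knight.

Verification:
- Sam (knave) says "Uma and I are the same type" - this is FALSE (a lie) because Sam is a knave and Uma is a knight.
- Uma (knight) says "Sam is a liar" - this is TRUE because Sam is a knave.
- Maya (knight) says "Uma tells the truth" - this is TRUE because Uma is a knight.
- Carol (knight) says "Sam always lies" - this is TRUE because Sam is a knave.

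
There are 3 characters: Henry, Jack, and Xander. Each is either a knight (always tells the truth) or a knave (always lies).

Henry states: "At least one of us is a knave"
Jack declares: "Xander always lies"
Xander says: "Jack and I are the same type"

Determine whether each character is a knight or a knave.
Henry is a knight.
Jack is a knight.
Xander is a knave.

Verification:
- Henry (knight) says "At least one of us is a knave" - this is TRUE because Xander is a knave.
- Jack (knight) says "Xander always lies" - this is TRUE because Xander is a knave.
- Xander (knave) says "Jack and I are the same type" - this is FALSE (a lie) because Xander is a knave and Jack is a knight.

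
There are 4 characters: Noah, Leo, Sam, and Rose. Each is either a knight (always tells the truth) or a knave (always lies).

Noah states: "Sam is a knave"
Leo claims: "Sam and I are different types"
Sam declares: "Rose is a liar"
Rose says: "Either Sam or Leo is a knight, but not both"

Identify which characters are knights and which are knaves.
Noah is a knight.
Leo is a knight.
Sam is a knave.
Rose is a knight.

Verification:
- Noah (knight) says "Sam is a knave" - this is TRUE because Sam is a knave.
- Leo (knight) says "Sam and I are different types" - this is TRUE because Leo is a knight and Sam is a knave.
- Sam (knave) says "Rose is a liar" - this is FALSE (a lie) because Rose is a knight.
- Rose (knight) says "Either Sam or Leo is a knight, but not both" - this is TRUE because Sam is a knave and Leo is a knight.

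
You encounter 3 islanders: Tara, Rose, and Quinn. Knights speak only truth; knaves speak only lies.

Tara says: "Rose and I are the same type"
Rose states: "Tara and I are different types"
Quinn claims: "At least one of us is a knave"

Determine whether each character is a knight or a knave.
Tara is a knave.
Rose is a knight.
Quinn is a knight.

Verification:
- Tara (knave) says "Rose and I are the same type" - this is FALSE (a lie) because Tara is a knave and Rose is a knight.
- Rose (knight) says "Tara and I are different types" - this is TRUE because Rose is a knight and Tara is a knave.
- Quinn (knight) says "At least one of us is a knave" - this is TRUE because Tara is a knave.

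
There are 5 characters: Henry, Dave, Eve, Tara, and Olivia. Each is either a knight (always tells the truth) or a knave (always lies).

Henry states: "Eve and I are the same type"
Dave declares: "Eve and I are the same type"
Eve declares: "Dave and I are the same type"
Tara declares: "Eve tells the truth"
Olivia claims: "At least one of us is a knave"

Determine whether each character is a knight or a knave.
Henry is a knave.
Dave is a knight.
Eve is a knight.
Tara is a knight.
Olivia is a knight.

Verification:
- Henry (knave) says "Eve and I are the same type" - this is FALSE (a lie) because Henry is a knave and Eve is a knight.
- Dave (knight) says "Eve and I are the same type" - this is TRUE because Dave is a knight and Eve is a knight.
- Eve (knight) says "Dave and I are the same type" - this is TRUE because Eve is a knight and Dave is a knight.
- Tara (knight) says "Eve tells the truth" - this is TRUE because Eve is a knight.
- Olivia (knight) says "At least one of us is a knave" - this is TRUE because Henry is a knave.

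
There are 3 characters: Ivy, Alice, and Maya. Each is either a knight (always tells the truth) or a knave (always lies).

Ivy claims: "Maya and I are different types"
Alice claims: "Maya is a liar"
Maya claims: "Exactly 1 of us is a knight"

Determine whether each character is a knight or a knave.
Ivy is a knight.
Alice is a knight.
Maya is a knave.

Verification:
- Ivy (knight) says "Maya and I are different types" - this is TRUE because Ivy is a knight and Maya is a knave.
- Alice (knight) says "Maya is a liar" - this is TRUE because Maya is a knave.
- Maya (knave) says "Exactly 1 of us is a knight" - this is FALSE (a lie) because there are 2 knights.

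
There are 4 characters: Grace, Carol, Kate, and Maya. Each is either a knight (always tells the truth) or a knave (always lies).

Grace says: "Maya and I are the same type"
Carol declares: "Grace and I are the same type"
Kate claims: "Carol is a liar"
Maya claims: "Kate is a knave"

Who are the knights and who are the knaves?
Grace is a knight.
Carol is a knight.
Kate is a knave.
Maya is a knight.

Verification:
- Grace (knight) says "Maya and I are the same type" - this is TRUE because Grace is a knight and Maya is a knight.
- Carol (knight) says "Grace and I are the same type" - this is TRUE because Carol is a knight and Grace is a knight.
- Kate (knave) says "Carol is a liar" - this is FALSE (a lie) because Carol is a knight.
- Maya (knight) says "Kate is a knave" - this is TRUE because Kate is a knave.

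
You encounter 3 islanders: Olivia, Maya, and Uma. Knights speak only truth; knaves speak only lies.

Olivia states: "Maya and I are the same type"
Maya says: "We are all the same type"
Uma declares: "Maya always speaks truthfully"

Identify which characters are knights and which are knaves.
Olivia is a knight.
Maya is a knight.
Uma is a knight.

Verification:
- Olivia (knight) says "Maya and I are the same type" - this is TRUE because Olivia is a knight and Maya is a knight.
- Maya (knight) says "We are all the same type" - this is TRUE because Olivia, Maya, and Uma are knights.
- Uma (knight) says "Maya always speaks truthfully" - this is TRUE because Maya is a knight.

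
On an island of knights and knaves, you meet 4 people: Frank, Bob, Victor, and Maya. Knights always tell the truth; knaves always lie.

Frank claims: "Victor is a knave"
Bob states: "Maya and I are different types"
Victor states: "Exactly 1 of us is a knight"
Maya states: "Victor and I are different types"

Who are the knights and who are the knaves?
Frank is a knight.
Bob is a knight.
Victor is a knave.
Maya is a knave.

Verification:
- Frank (knight) says "Victor is a knave" - this is TRUE because Victor is a knave.
- Bob (knight) says "Maya and I are different types" - this is TRUE because Bob is a knight and Maya is a knave.
- Victor (knave) says "Exactly 1 of us is a knight" - this is FALSE (a lie) because there are 2 knights.
- Maya (knave) says "Victor and I are different types" - this is FALSE (a lie) because Maya is a knave and Victor is a knave.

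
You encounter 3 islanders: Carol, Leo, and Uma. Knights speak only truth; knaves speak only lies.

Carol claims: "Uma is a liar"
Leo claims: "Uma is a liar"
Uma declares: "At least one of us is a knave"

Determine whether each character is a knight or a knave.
Carol is a knave.
Leo is a knave.
Uma is a knight.

Verification:
- Carol (knave) says "Uma is a liar" - this is FALSE (a lie) because Uma is a knight.
- Leo (knave) says "Uma is a liar" - this is FALSE (a lie) because Uma is a knight.
- Uma (knight) says "At least one of us is a knave" - this is TRUE because Carol and Leo are knaves.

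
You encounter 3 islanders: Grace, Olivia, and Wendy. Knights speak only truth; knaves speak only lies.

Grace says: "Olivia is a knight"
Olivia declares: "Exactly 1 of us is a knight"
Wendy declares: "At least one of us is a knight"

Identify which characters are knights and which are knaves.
Grace is a knave.
Olivia is a knave.
Wendy is a knave.

Verification:
- Grace (knave) says "Olivia is a knight" - this is FALSE (a lie) because Olivia is a knave.
- Olivia (knave) says "Exactly 1 of us is a knight" - this is FALSE (a lie) because there are 0 knights.
- Wendy (knave) says "At least one of us is a knight" - this is FALSE (a lie) because no one is a knight.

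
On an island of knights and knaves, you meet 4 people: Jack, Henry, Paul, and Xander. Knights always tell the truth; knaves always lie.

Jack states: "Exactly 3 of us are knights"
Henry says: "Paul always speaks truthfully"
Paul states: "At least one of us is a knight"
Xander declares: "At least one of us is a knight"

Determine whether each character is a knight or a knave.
Jack is a knave.
Henry is a knave.
Paul is a knave.
Xander is a knave.

Verification:
- Jack (knave) says "Exactly 3 of us are knights" - this is FALSE (a lie) because there are 0 knights.
- Henry (knave) says "Paul always speaks truthfully" - this is FALSE (a lie) because Paul is a knave.
- Paul (knave) says "At least one of us is a knight" - this is FALSE (a lie) because no one is a knight.
- Xander (knave) says "At least one of us is a knight" - this is FALSE (a lie) because no one is a knight.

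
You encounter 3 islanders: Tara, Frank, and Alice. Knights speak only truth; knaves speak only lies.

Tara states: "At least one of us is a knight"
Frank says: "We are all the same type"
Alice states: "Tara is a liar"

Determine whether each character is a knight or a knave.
Tara is a knight.
Frank is a knave.
Alice is a knave.

Verification:
- Tara (knight) says "At least one of us is a knight" - this is TRUE because Tara is a knight.
- Frank (knave) says "We are all the same type" - this is FALSE (a lie) because Tara is a knight and Frank and Alice are knaves.
- Alice (knave) says "Tara is a liar" - this is FALSE (a lie) because Tara is a knight.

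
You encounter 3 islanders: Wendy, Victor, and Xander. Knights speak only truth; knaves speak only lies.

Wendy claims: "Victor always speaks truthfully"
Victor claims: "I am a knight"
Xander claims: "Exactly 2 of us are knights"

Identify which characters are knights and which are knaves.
Wendy is a knave.
Victor is a knave.
Xander is a knave.

Verification:
- Wendy (knave) says "Victor always speaks truthfully" - this is FALSE (a lie) because Victor is a knave.
- Victor (knave) says "I am a knight" - this is FALSE (a lie) because Victor is a knave.
- Xander (knave) says "Exactly 2 of us are knights" - this is FALSE (a lie) because there are 0 knights.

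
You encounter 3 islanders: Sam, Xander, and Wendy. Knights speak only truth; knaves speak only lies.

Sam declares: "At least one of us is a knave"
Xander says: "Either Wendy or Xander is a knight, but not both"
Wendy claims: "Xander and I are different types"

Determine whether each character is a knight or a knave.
Sam is a knight.
Xander is a knave.
Wendy is a knave.

Verification:
- Sam (knight) says "At least one of us is a knave" - this is TRUE because Xander and Wendy are knaves.
- Xander (knave) says "Either Wendy or Xander is a knight, but not both" - this is FALSE (a lie) because Wendy is a knave and Xander is a knave.
- Wendy (knave) says "Xander and I are different types" - this is FALSE (a lie) because Wendy is a knave and Xander is a knave.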